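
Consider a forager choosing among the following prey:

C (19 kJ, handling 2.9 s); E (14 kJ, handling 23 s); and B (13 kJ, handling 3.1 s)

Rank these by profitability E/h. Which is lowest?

Profitability E/h (kJ/s): C = 19/2.9 = 6.55, E = 14/23 = 0.609, B = 13/3.1 = 4.19.
Ranked: C > B > E.

E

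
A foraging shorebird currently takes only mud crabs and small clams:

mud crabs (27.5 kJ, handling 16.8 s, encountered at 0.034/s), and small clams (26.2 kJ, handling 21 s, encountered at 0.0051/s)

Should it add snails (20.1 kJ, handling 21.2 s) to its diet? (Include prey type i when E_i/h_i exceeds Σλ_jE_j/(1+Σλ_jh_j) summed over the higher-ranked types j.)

Current rate: (0.034×27.5 + 0.0051×26.2)/(1 + 0.034×16.8 + 0.0051×21) = 0.6367 kJ/s.
snails: E/h = 20.1/21.2 = 0.9481 kJ/s.
Since 0.9481 > R, including snails increases the long-run rate.

Yes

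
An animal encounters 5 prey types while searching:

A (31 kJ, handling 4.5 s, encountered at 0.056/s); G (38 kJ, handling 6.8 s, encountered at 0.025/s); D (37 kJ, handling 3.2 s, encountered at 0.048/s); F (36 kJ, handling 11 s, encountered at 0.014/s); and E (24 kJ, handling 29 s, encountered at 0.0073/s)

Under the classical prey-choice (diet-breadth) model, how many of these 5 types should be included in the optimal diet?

4

Rank by E/h (kJ/s): D 11.6, A 6.89, G 5.59, F 3.27, E 0.828. Include each in turn until the next type's E/h falls below the running intake rate.
Rate on top 1: 1.54. A: 6.89 > 1.54 → include.
Rate on top 2: 2.499. G: 5.59 > 2.499 → include.
Rate on top 3: 2.832. F: 3.27 > 2.832 → include.
Rate on top 4: 2.871. E: 0.828 < 2.871 → exclude; stop.
Optimal diet: D, A, G, F — 4 of 5 types.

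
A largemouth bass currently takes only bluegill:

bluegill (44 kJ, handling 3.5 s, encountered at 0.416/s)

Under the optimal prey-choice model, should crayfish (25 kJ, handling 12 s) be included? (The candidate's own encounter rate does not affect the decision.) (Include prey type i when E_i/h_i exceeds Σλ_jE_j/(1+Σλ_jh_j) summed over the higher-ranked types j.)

Intake rate on the current diet: R = (0.416×44) / (1 + 0.416×3.5) = 18.3/2.456 = 7.453 kJ/s.
crayfish: E/h = 25/12 = 2.083 kJ/s.
2.083 < 7.453, so adding crayfish would lower the average — exclude it.

No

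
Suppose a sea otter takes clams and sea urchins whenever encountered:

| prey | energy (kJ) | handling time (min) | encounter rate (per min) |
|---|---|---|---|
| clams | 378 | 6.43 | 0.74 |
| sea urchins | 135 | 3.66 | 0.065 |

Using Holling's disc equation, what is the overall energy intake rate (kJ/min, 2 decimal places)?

R = (0.74×378 + 0.065×135) / (1 + 0.74×6.43 + 0.065×3.66) = 288.5/5.996 = 48.11 kJ/min.

48.11 kJ/min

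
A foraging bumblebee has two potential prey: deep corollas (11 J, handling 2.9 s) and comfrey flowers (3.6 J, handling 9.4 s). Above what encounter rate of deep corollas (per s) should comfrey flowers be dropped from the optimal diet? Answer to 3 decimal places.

At the threshold, the rate on deep corollas alone equals the profitability of comfrey flowers: λ·11/(1 + λ·2.9) = 3.6/9.4 = 0.383.
Rearranging, λ(11 − 0.383×2.9) = 0.383, so λ = 0.383/9.889 = 0.03873 per s.

0.039 per s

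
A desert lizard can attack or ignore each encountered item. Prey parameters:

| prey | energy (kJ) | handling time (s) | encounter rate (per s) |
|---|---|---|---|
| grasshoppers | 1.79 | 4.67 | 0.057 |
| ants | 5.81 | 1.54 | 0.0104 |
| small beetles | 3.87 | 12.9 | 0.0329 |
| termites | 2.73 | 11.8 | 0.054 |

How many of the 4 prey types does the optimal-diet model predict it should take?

4

Profitabilities (E/h, kJ/s): ants 3.77, grasshoppers 0.383, small beetles 0.3, termites 0.231. Add prey in this order while the next type's profitability exceeds the intake rate on those already taken.
Rate on top 1: 0.05947. grasshoppers: 0.383 > 0.05947 → include.
Rate on top 2: 0.1267. small beetles: 0.3 > 0.1267 → include.
Rate on top 3: 0.1698. termites: 0.231 > 0.1698 → include.
Optimal diet: ants, grasshoppers, small beetles, termites — 4 of 4 types.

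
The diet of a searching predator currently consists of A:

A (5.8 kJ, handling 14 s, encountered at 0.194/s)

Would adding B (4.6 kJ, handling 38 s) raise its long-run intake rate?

On A alone, R = ΣλE/(1+Σλh) = 1.125/3.716 = 0.3028 kJ/s.
Profitability of B: 4.6/38 = 0.1211 kJ/s.
0.1211 < 0.3028, so adding B would lower the average — exclude it.

No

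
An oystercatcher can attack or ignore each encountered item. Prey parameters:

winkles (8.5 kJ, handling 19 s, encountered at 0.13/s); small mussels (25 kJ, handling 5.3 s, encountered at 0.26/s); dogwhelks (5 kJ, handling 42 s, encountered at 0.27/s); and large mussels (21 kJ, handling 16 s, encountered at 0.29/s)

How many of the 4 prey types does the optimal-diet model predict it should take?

1

E/h in descending order: small mussels 4.72, large mussels 1.31, winkles 0.447, dogwhelks 0.119 kJ/s. The optimal diet is the largest prefix of this list for which every included type satisfies E_i/h_i > R on the types above it.
Rate on top 1: 2.733. large mussels: 1.31 < 2.733 → exclude; stop.
Optimal diet: small mussels — 1 of 4 types.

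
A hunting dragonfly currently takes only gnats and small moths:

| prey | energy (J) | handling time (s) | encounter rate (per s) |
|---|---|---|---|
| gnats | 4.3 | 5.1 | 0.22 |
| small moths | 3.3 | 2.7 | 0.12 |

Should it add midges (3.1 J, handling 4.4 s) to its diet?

Yes

Current rate: (0.22×4.3 + 0.12×3.3)/(1 + 0.22×5.1 + 0.12×2.7) = 0.5487 J/s.
midges: E/h = 3.1/4.4 = 0.7045 J/s.
Since 0.7045 > R, including midges increases the long-run rate.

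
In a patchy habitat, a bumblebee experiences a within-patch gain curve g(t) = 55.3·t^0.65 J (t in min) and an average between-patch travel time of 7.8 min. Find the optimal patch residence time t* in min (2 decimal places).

14.49 min

Optimal t* satisfies g'(t*) = g(t*)/(T + t*).
g'(t) = 0.65·55.3·t^-0.35. Setting 0.65·55.3·t^-0.35 = 55.3·t^0.65/(7.8+t) gives 0.65(7.8+t) = t, so 0.35·t = 0.65×7.8.
t* = 0.65×7.8/0.35 = 14.49 min.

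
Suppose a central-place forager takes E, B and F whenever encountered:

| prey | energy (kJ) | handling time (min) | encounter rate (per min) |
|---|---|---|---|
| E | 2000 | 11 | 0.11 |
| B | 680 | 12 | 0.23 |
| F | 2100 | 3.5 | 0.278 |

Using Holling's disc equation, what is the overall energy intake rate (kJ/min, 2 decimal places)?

R = Σλ_iE_i / (1 + Σλ_ih_i)
Numerator: 0.11×2000 + 0.23×680 + 0.278×2100 = 960.2
Denominator: 1 + 0.11×11 + 0.23×12 + 0.278×3.5 = 5.943
R = 960.2/5.943 = 161.6 kJ/min

161.57 kJ/min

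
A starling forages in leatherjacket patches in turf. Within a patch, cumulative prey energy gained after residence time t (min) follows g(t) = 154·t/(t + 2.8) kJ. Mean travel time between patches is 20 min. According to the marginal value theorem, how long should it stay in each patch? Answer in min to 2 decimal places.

By the marginal value theorem, leave when the instantaneous gain rate g'(t) equals the habitat-wide average g(t)/(T + t).
g'(t) = 154·2.8/(t + 2.8)². Setting 154·2.8/(t+2.8)² = 154t/[(t+2.8)(20+t)] gives 2.8(20+t) = t(t+2.8), so t² = 2.8×20 = 56.
t* = √56 = 7.483 min.

7.48 min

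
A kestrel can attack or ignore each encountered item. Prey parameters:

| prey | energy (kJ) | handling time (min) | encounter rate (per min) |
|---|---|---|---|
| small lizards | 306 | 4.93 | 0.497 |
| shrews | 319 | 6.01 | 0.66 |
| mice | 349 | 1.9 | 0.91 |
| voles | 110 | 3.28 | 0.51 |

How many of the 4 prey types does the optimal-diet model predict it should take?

E/h in descending order: mice 184, small lizards 62.1, shrews 53.1, voles 33.5 kJ/min. The optimal diet is the largest prefix of this list for which every included type satisfies E_i/h_i > R on the types above it.
Rate on top 1: 116.4. small lizards: 62.1 < 116.4 → exclude; stop.
Optimal diet: mice — 1 of 4 types.

1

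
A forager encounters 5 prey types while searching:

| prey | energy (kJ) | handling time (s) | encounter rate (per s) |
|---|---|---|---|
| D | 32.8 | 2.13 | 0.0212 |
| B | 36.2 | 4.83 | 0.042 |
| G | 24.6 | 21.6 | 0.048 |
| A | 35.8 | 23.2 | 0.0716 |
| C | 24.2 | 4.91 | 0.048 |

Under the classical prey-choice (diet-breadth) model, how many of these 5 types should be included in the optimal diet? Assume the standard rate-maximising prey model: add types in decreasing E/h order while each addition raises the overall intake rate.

E/h in descending order: D 15.4, B 7.49, C 4.93, A 1.54, G 1.14 kJ/s. The optimal diet is the largest prefix of this list for which every included type satisfies E_i/h_i > R on the types above it.
Rate on top 1: 0.6653. B: 7.49 > 0.6653 → include.
Rate on top 2: 1.775. C: 4.93 > 1.775 → include.
Rate on top 3: 2.276. A: 1.54 < 2.276 → exclude; stop.
Optimal diet: D, B, C — 3 of 5 types.

3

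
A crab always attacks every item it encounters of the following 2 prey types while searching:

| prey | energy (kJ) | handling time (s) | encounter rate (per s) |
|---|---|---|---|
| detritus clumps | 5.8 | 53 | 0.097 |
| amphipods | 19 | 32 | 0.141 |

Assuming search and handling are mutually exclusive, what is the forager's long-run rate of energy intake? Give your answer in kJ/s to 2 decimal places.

0.30 kJ/s

Energy encountered per unit search time: 0.097×5.8 + 0.141×19 = 3.242 kJ/s.
Handling time per unit search time: 0.097×53 + 0.141×32 = 9.653.
Rate = 3.242/(1 + 9.653) = 0.3043 kJ/s.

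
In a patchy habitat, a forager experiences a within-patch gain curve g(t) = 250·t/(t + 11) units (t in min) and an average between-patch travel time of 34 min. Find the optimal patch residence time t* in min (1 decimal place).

19.3 min

Optimal t* satisfies g'(t*) = g(t*)/(T + t*).
g'(t) = 250·11/(t + 11)². Setting 250·11/(t+11)² = 250t/[(t+11)(34+t)] gives 11(34+t) = t(t+11), so t² = 11×34 = 374.
t* = √374 = 19.34 min.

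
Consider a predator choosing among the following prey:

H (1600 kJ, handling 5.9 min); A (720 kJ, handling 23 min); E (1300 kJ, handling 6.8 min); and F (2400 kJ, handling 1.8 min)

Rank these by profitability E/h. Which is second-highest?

H

Profitability E/h (kJ/min): H = 1600/5.9 = 271, A = 720/23 = 31.3, E = 1300/6.8 = 191, F = 2400/1.8 = 1.33e+03.
Ranked: F > H > E > A.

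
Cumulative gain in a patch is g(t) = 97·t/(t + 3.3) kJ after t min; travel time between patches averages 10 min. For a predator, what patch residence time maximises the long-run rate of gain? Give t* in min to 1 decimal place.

5.7 min

Optimal t* satisfies g'(t*) = g(t*)/(T + t*).
g'(t) = 97·3.3/(t + 3.3)². Setting 97·3.3/(t+3.3)² = 97t/[(t+3.3)(10+t)] gives 3.3(10+t) = t(t+3.3), so t² = 3.3×10 = 33.
t* = √33 = 5.745 min.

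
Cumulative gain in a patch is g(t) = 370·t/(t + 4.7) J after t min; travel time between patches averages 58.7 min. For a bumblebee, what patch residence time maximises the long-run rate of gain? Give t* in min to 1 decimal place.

Optimal t* satisfies g'(t*) = g(t*)/(T + t*).
g'(t) = 370·4.7/(t + 4.7)². Setting 370·4.7/(t+4.7)² = 370t/[(t+4.7)(58.7+t)] gives 4.7(58.7+t) = t(t+4.7), so t² = 4.7×58.7 = 275.9.
t* = √275.9 = 16.61 min.

16.6 min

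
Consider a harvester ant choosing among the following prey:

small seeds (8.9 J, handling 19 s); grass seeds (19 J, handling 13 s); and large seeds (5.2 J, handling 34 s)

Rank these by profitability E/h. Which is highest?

grass seeds

In descending order of E/h:
grass seeds: 19/13 = 1.46 J/s
small seeds: 8.9/19 = 0.468 J/s
large seeds: 5.2/34 = 0.153 J/s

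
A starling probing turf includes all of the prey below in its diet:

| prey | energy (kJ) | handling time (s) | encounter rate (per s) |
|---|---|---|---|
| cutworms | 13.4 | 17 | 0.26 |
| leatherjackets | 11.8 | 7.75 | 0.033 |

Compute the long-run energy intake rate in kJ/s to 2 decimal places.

Energy encountered per unit search time: 0.26×13.4 + 0.033×11.8 = 3.873 kJ/s.
Handling time per unit search time: 0.26×17 + 0.033×7.75 = 4.676.
Rate = 3.873/(1 + 4.676) = 0.6824 kJ/s.

0.68 kJ/s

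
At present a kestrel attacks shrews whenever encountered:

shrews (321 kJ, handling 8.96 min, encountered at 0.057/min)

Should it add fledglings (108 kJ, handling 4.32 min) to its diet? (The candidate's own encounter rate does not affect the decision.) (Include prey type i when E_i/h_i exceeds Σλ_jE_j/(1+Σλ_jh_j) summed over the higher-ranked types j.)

On shrews alone, R = ΣλE/(1+Σλh) = 18.3/1.511 = 12.11 kJ/min.
fledglings: E/h = 108/4.32 = 25 kJ/min.
Since 25 > R, including fledglings increases the long-run rate.

Yes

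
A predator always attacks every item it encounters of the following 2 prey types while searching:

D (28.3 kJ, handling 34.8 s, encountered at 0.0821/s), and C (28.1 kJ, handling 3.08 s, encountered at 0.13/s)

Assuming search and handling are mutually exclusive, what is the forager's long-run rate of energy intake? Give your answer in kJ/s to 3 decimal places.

1.404 kJ/s

R = (0.0821×28.3 + 0.13×28.1) / (1 + 0.0821×34.8 + 0.13×3.08) = 5.976/4.257 = 1.404 kJ/s.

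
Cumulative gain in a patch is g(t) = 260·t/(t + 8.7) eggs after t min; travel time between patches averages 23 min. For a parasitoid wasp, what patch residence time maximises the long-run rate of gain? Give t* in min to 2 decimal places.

By the marginal value theorem, leave when the instantaneous gain rate g'(t) equals the habitat-wide average g(t)/(T + t).
g'(t) = 260·8.7/(t + 8.7)². Setting 260·8.7/(t+8.7)² = 260t/[(t+8.7)(23+t)] gives 8.7(23+t) = t(t+8.7), so t² = 8.7×23 = 200.1.
t* = √200.1 = 14.15 min.

14.15 min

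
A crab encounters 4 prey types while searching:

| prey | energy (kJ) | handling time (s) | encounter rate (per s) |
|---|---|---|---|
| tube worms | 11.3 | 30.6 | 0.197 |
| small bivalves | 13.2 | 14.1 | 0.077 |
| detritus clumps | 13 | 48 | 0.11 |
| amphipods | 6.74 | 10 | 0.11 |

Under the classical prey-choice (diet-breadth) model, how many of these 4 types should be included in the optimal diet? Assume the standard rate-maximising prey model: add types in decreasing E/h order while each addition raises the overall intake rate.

E/h in descending order: small bivalves 0.936, amphipods 0.674, tube worms 0.369, detritus clumps 0.271 kJ/s. The optimal diet is the largest prefix of this list for which every included type satisfies E_i/h_i > R on the types above it.
Rate on top 1: 0.4873. amphipods: 0.674 > 0.4873 → include.
Rate on top 2: 0.5518. tube worms: 0.369 < 0.5518 → exclude; stop.
Optimal diet: small bivalves, amphipods — 2 of 4 types.

2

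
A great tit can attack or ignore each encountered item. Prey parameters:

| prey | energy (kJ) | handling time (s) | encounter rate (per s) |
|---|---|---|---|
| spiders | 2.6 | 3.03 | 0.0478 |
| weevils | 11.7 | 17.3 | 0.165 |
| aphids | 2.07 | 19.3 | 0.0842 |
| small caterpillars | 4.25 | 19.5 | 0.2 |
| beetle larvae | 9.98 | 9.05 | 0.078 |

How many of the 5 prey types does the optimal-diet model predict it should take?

3

E/h in descending order: beetle larvae 1.1, spiders 0.858, weevils 0.676, small caterpillars 0.218, aphids 0.107 kJ/s. The optimal diet is the largest prefix of this list for which every included type satisfies E_i/h_i > R on the types above it.
Rate on top 1: 0.4563. spiders: 0.858 > 0.4563 → include.
Rate on top 2: 0.4878. weevils: 0.676 > 0.4878 → include.
Rate on top 3: 0.6021. small caterpillars: 0.218 < 0.6021 → exclude; stop.
Optimal diet: beetle larvae, spiders, weevils — 3 of 5 types.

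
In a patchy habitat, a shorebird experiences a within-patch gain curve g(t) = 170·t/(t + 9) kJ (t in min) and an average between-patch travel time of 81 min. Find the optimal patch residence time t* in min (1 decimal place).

27.0 min

Maximise g(t)/(T+t): set derivative to zero → g'(t)(T+t) = g(t).
g'(t) = 170·9/(t + 9)². Setting 170·9/(t+9)² = 170t/[(t+9)(81+t)] gives 9(81+t) = t(t+9), so t² = 9×81 = 729.
t* = √729 = 27 min.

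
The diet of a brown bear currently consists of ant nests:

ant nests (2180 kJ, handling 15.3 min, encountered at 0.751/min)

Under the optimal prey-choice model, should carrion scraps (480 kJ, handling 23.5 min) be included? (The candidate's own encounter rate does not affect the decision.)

Intake rate on the current diet: R = (0.751×2180) / (1 + 0.751×15.3) = 1637/12.49 = 131.1 kJ/min.
Profitability of carrion scraps: 480/23.5 = 20.43 kJ/min.
20.43 < 131.1, so adding carrion scraps would lower the average — exclude it.

No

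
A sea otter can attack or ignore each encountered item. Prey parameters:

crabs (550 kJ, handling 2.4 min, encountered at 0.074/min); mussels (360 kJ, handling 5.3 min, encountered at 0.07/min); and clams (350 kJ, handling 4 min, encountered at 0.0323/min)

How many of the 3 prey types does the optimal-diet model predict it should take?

3

Rank by E/h (kJ/min): crabs 229, clams 87.5, mussels 67.9. Include each in turn until the next type's E/h falls below the running intake rate.
Rate on top 1: 34.56. clams: 87.5 > 34.56 → include.
Rate on top 2: 39.8. mussels: 67.9 > 39.8 → include.
Optimal diet: crabs, clams, mussels — 3 of 3 types.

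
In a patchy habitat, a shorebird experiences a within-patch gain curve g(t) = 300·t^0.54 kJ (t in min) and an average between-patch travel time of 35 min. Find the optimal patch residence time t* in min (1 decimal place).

41.1 min

By the marginal value theorem, leave when the instantaneous gain rate g'(t) equals the habitat-wide average g(t)/(T + t).
g'(t) = 0.54·300·t^-0.46. Setting 0.54·300·t^-0.46 = 300·t^0.54/(35+t) gives 0.54(35+t) = t, so 0.46·t = 0.54×35.
t* = 0.54×35/0.46 = 41.09 min.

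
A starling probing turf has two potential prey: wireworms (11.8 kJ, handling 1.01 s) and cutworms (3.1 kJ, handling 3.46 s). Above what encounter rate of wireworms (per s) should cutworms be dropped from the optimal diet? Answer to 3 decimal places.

0.082 per s

At the threshold, the rate on wireworms alone equals the profitability of cutworms: λ·11.8/(1 + λ·1.01) = 3.1/3.46 = 0.896.
Rearranging, λ(11.8 − 0.896×1.01) = 0.896, so λ = 0.896/10.9 = 0.08223 per s.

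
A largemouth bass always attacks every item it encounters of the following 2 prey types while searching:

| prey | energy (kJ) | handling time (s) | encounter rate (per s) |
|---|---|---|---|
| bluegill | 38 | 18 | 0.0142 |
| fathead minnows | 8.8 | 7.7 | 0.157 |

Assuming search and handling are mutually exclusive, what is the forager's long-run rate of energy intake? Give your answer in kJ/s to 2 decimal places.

R = Σλ_iE_i / (1 + Σλ_ih_i)
Numerator: 0.0142×38 + 0.157×8.8 = 1.921
Denominator: 1 + 0.0142×18 + 0.157×7.7 = 2.465
R = 1.921/2.465 = 0.7795 kJ/s

0.78 kJ/s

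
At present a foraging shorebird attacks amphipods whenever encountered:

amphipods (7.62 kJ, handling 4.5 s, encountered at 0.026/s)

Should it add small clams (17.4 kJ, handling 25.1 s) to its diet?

Yes

Intake rate on the current diet: R = (0.026×7.62) / (1 + 0.026×4.5) = 0.1981/1.117 = 0.1774 kJ/s.
Profitability of small clams: 17.4/25.1 = 0.6932 kJ/s.
0.6932 > 0.1774, so adding small clams raises the average — include it.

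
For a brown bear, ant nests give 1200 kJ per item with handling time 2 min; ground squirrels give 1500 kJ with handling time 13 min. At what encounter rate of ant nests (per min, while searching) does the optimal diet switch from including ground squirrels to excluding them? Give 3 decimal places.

0.119 per min

At the threshold, the rate on ant nests alone equals the profitability of ground squirrels: λ·1200/(1 + λ·2) = 1500/13 = 115.4.
Rearranging, λ(1200 − 115.4×2) = 115.4, so λ = 115.4/969.2 = 0.119 per min.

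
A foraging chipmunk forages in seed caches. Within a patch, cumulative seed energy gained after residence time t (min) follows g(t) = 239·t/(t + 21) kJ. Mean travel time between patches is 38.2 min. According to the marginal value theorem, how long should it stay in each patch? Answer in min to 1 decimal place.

28.3 min

Optimal t* satisfies g'(t*) = g(t*)/(T + t*).
g'(t) = 239·21/(t + 21)². Setting 239·21/(t+21)² = 239t/[(t+21)(38.2+t)] gives 21(38.2+t) = t(t+21), so t² = 21×38.2 = 802.2.
t* = √802.2 = 28.32 min.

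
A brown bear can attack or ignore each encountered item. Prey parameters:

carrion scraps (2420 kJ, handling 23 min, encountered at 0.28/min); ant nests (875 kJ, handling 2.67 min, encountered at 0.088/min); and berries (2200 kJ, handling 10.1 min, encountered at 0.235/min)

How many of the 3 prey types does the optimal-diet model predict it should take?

2

E/h in descending order: ant nests 328, berries 218, carrion scraps 105 kJ/min. The optimal diet is the largest prefix of this list for which every included type satisfies E_i/h_i > R on the types above it.
Rate on top 1: 62.35. berries: 218 > 62.35 → include.
Rate on top 2: 164.6. carrion scraps: 105 < 164.6 → exclude; stop.
Optimal diet: ant nests, berries — 2 of 3 types.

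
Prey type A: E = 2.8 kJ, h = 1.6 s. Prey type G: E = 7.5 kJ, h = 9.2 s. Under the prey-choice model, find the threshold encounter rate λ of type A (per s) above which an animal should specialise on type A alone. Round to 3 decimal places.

0.545 per s

At the threshold, the rate on type A alone equals the profitability of type G: λ·2.8/(1 + λ·1.6) = 7.5/9.2 = 0.8152.
Rearranging, λ(2.8 − 0.8152×1.6) = 0.8152, so λ = 0.8152/1.496 = 0.5451 per s.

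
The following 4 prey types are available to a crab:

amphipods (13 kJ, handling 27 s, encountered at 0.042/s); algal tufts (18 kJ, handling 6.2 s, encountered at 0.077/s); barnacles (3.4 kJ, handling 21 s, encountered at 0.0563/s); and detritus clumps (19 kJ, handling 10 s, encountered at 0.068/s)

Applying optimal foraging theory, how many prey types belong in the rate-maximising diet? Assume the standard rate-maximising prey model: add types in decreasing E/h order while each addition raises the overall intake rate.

Rank by E/h (kJ/s): algal tufts 2.9, detritus clumps 1.9, amphipods 0.481, barnacles 0.162. Include each in turn until the next type's E/h falls below the running intake rate.
Rate on top 1: 0.9381. detritus clumps: 1.9 > 0.9381 → include.
Rate on top 2: 1.241. amphipods: 0.481 < 1.241 → exclude; stop.
Optimal diet: algal tufts, detritus clumps — 2 of 4 types.

2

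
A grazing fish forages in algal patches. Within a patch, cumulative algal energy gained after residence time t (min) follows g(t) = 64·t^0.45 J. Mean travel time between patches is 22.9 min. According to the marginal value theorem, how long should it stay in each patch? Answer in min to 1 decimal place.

Maximise g(t)/(T+t): set derivative to zero → g'(t)(T+t) = g(t).
g'(t) = 0.45·64·t^-0.55. Setting 0.45·64·t^-0.55 = 64·t^0.45/(22.9+t) gives 0.45(22.9+t) = t, so 0.55·t = 0.45×22.9.
t* = 0.45×22.9/0.55 = 18.74 min.

18.7 min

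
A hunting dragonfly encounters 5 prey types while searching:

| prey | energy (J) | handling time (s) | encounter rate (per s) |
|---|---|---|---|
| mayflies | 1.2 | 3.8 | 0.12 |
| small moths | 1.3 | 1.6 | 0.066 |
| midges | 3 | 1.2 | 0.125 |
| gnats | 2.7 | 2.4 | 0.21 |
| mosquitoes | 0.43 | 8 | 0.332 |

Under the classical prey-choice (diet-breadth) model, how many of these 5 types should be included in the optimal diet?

3

Profitabilities (E/h, J/s): midges 2.5, gnats 1.13, small moths 0.812, mayflies 0.316, mosquitoes 0.0537. Add prey in this order while the next type's profitability exceeds the intake rate on those already taken.
Rate on top 1: 0.3261. gnats: 1.13 > 0.3261 → include.
Rate on top 2: 0.5695. small moths: 0.812 > 0.5695 → include.
Rate on top 3: 0.5841. mayflies: 0.316 < 0.5841 → exclude; stop.
Optimal diet: midges, gnats, small moths — 3 of 5 types.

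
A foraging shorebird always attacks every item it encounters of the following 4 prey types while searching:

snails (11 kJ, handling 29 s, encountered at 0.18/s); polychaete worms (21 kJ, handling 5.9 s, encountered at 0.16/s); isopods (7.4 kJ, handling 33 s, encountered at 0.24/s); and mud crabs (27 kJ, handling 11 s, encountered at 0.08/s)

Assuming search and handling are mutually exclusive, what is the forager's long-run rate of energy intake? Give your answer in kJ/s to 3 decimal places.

0.581 kJ/s

R = Σλ_iE_i / (1 + Σλ_ih_i)
Numerator: 0.18×11 + 0.16×21 + 0.24×7.4 + 0.08×27 = 9.276
Denominator: 1 + 0.18×29 + 0.16×5.9 + 0.24×33 + 0.08×11 = 15.96
R = 9.276/15.96 = 0.5811 kJ/s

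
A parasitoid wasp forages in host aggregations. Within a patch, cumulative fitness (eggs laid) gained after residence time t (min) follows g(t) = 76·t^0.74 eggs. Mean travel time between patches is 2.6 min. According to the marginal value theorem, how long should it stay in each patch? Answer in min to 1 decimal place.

Optimal t* satisfies g'(t*) = g(t*)/(T + t*).
g'(t) = 0.74·76·t^-0.26. Setting 0.74·76·t^-0.26 = 76·t^0.74/(2.6+t) gives 0.74(2.6+t) = t, so 0.26·t = 0.74×2.6.
t* = 0.74×2.6/0.26 = 7.4 min.

7.4 min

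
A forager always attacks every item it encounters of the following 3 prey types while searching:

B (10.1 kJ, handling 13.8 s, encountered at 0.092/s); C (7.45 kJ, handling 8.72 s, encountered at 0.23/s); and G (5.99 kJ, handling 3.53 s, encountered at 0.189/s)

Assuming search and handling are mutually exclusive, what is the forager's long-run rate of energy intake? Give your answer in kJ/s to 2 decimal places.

0.76 kJ/s

R = Σλ_iE_i / (1 + Σλ_ih_i)
Numerator: 0.092×10.1 + 0.23×7.45 + 0.189×5.99 = 3.775
Denominator: 1 + 0.092×13.8 + 0.23×8.72 + 0.189×3.53 = 4.942
R = 3.775/4.942 = 0.7638 kJ/s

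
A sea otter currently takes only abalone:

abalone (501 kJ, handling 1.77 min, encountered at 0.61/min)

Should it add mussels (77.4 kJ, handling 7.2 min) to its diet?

No

Intake rate on the current diet: R = (0.61×501) / (1 + 0.61×1.77) = 305.6/2.08 = 146.9 kJ/min.
Profitability of mussels: 77.4/7.2 = 10.75 kJ/min.
Since 10.75 < R, time spent handling mussels is better spent searching.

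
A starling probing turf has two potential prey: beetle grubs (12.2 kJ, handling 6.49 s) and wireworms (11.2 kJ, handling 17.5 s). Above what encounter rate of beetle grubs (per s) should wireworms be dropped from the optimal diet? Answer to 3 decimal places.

The zero-one rule: include wireworms iff E₂/h₂ > λE₁/(1+λh₁). Equality gives the switch point.
λE₁h₂ = E₂ + λE₂h₁ ⇒ λ = E₂/(E₁h₂ − E₂h₁) = 11.2/(213.5 − 72.69) = 0.07954 per s.

0.080 per s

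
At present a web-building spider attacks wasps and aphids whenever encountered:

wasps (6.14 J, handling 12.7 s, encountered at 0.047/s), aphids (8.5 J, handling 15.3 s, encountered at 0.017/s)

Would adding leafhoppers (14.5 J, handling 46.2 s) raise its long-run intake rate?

Current rate: (0.047×6.14 + 0.017×8.5)/(1 + 0.047×12.7 + 0.017×15.3) = 0.2332 J/s.
Profitability of leafhoppers: 14.5/46.2 = 0.3139 J/s.
0.3139 > 0.2332, so adding leafhoppers raises the average — include it.

Yes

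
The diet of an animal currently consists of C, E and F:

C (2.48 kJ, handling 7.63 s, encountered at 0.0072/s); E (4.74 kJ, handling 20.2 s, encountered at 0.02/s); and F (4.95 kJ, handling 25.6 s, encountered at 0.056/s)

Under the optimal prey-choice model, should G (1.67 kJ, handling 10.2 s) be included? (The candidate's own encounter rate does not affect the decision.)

Yes

Intake rate on the current diet: R = (0.0072×2.48 + 0.02×4.74 + 0.056×4.95) / (1 + 0.0072×7.63 + 0.02×20.2 + 0.056×25.6) = 0.3899/2.893 = 0.1348 kJ/s.
G: E/h = 1.67/10.2 = 0.1637 kJ/s.
0.1637 > 0.1348, so adding G raises the average — include it.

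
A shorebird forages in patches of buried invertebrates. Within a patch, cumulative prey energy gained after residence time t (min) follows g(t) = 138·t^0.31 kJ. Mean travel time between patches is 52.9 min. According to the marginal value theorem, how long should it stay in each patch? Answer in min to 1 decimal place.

23.8 min

By the marginal value theorem, leave when the instantaneous gain rate g'(t) equals the habitat-wide average g(t)/(T + t).
g'(t) = 0.31·138·t^-0.69. Setting 0.31·138·t^-0.69 = 138·t^0.31/(52.9+t) gives 0.31(52.9+t) = t, so 0.69·t = 0.31×52.9.
t* = 0.31×52.9/0.69 = 23.77 min.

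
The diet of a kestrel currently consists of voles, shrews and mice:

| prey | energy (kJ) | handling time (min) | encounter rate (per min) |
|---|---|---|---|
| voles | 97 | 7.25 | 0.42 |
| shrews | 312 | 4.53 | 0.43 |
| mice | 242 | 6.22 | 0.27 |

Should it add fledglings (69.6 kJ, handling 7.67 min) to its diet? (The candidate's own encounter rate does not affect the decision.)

Current rate: (0.42×97 + 0.43×312 + 0.27×242)/(1 + 0.42×7.25 + 0.43×4.53 + 0.27×6.22) = 31.31 kJ/min.
fledglings: E/h = 69.6/7.67 = 9.074 kJ/min.
Since 9.074 < R, time spent handling fledglings is better spent searching.

No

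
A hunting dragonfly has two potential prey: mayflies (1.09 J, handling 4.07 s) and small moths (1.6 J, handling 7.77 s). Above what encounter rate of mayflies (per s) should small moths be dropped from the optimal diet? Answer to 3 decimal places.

0.817 per s

Drop small moths once their profitability E₂/h₂ falls below the rate achievable on mayflies alone: E₂/h₂ = λE₁/(1 + λh₁).
Solve for λ: λE₁h₂ = E₂(1 + λh₁) → λ(E₁h₂ − E₂h₁) = E₂ → λ = E₂/(E₁h₂ − E₂h₁).
λ = 1.6/(1.09×7.77 − 1.6×4.07) = 1.6/1.957 = 0.8175 per s.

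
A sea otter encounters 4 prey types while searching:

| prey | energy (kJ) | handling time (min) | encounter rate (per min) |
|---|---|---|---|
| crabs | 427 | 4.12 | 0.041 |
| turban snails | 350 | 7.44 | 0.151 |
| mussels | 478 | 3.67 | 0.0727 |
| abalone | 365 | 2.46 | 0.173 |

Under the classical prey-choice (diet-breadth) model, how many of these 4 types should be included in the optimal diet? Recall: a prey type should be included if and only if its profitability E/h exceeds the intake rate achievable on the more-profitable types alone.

3

Profitabilities (E/h, kJ/min): abalone 148, mussels 130, crabs 104, turban snails 47. Add prey in this order while the next type's profitability exceeds the intake rate on those already taken.
Rate on top 1: 44.29. mussels: 130 > 44.29 → include.
Rate on top 2: 57.84. crabs: 104 > 57.84 → include.
Rate on top 3: 62. turban snails: 47 < 62 → exclude; stop.
Optimal diet: abalone, mussels, crabs — 3 of 4 types.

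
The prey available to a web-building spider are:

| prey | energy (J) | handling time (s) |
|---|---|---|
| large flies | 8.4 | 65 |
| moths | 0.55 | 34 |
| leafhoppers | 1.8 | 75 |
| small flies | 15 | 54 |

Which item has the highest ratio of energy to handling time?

small flies

In descending order of E/h:
small flies: 15/54 = 0.278 J/s
large flies: 8.4/65 = 0.129 J/s
leafhoppers: 1.8/75 = 0.024 J/s
moths: 0.55/34 = 0.0162 J/s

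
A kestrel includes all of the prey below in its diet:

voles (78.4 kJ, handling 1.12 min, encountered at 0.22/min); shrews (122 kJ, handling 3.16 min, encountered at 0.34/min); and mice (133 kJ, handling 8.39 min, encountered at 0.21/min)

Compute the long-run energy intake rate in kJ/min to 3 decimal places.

21.226 kJ/min

R = Σλ_iE_i / (1 + Σλ_ih_i)
Numerator: 0.22×78.4 + 0.34×122 + 0.21×133 = 86.66
Denominator: 1 + 0.22×1.12 + 0.34×3.16 + 0.21×8.39 = 4.083
R = 86.66/4.083 = 21.23 kJ/min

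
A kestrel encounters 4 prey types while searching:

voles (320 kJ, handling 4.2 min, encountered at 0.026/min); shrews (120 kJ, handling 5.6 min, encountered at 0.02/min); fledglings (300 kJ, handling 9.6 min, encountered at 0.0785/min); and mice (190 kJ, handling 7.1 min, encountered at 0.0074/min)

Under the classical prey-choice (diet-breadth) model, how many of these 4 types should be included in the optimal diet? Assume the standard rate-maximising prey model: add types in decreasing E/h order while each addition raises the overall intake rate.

Rank by E/h (kJ/min): voles 76.2, fledglings 31.2, mice 26.8, shrews 21.4. Include each in turn until the next type's E/h falls below the running intake rate.
Rate on top 1: 7.501. fledglings: 31.2 > 7.501 → include.
Rate on top 2: 17.11. mice: 26.8 > 17.11 → include.
Rate on top 3: 17.37. shrews: 21.4 > 17.37 → include.
Optimal diet: voles, fledglings, mice, shrews — 4 of 4 types.

4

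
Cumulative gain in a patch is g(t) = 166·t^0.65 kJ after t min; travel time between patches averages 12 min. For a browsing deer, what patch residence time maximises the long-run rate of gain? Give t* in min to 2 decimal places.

22.29 min

By the marginal value theorem, leave when the instantaneous gain rate g'(t) equals the habitat-wide average g(t)/(T + t).
g'(t) = 0.65·166·t^-0.35. Setting 0.65·166·t^-0.35 = 166·t^0.65/(12+t) gives 0.65(12+t) = t, so 0.35·t = 0.65×12.
t* = 0.65×12/0.35 = 22.29 min.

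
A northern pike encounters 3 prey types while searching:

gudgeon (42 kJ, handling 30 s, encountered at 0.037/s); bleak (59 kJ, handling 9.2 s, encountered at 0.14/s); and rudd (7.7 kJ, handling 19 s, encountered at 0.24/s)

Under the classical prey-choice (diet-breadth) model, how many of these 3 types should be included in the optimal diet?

1

Rank by E/h (kJ/s): bleak 6.41, gudgeon 1.4, rudd 0.405. Include each in turn until the next type's E/h falls below the running intake rate.
Rate on top 1: 3.61. gudgeon: 1.4 < 3.61 → exclude; stop.
Optimal diet: bleak — 1 of 3 types.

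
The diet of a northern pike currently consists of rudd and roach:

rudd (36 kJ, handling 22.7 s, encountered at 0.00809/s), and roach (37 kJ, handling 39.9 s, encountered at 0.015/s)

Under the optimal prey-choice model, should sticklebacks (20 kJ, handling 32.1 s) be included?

Yes

Intake rate on the current diet: R = (0.00809×36 + 0.015×37) / (1 + 0.00809×22.7 + 0.015×39.9) = 0.8462/1.782 = 0.4748 kJ/s.
sticklebacks: E/h = 20/32.1 = 0.6231 kJ/s.
0.6231 > 0.4748, so adding sticklebacks raises the average — include it.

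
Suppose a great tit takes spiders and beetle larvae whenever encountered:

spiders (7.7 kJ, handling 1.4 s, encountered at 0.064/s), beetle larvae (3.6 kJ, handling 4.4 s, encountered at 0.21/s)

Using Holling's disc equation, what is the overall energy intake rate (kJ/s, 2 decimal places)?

R = (0.064×7.7 + 0.21×3.6) / (1 + 0.064×1.4 + 0.21×4.4) = 1.249/2.014 = 0.6202 kJ/s.

0.62 kJ/s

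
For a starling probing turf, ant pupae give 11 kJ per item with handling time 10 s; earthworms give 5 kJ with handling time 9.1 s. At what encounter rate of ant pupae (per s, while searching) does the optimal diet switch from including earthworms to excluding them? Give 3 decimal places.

0.100 per s

At the threshold, the rate on ant pupae alone equals the profitability of earthworms: λ·11/(1 + λ·10) = 5/9.1 = 0.5495.
Rearranging, λ(11 − 0.5495×10) = 0.5495, so λ = 0.5495/5.505 = 0.0998 per s.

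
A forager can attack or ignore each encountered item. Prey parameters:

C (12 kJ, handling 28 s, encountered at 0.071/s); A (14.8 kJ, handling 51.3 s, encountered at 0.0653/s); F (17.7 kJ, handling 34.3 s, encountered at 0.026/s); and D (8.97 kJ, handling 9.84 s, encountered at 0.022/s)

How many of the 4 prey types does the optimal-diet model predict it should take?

Rank by E/h (kJ/s): D 0.912, F 0.516, C 0.429, A 0.288. Include each in turn until the next type's E/h falls below the running intake rate.
Rate on top 1: 0.1622. F: 0.516 > 0.1622 → include.
Rate on top 2: 0.3119. C: 0.429 > 0.3119 → include.
Rate on top 3: 0.3685. A: 0.288 < 0.3685 → exclude; stop.
Optimal diet: D, F, C — 3 of 4 types.

3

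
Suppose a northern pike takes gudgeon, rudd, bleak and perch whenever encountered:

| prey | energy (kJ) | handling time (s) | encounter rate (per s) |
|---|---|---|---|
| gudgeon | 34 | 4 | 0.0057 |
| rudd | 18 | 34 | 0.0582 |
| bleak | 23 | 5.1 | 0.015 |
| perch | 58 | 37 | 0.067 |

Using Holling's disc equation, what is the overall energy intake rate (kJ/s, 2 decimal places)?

R = Σλ_iE_i / (1 + Σλ_ih_i)
Numerator: 0.0057×34 + 0.0582×18 + 0.015×23 + 0.067×58 = 5.472
Denominator: 1 + 0.0057×4 + 0.0582×34 + 0.015×5.1 + 0.067×37 = 5.557
R = 5.472/5.557 = 0.9848 kJ/s

0.98 kJ/s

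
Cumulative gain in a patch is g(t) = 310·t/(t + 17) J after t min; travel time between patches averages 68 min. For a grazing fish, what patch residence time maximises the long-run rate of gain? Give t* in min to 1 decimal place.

34.0 min

Optimal t* satisfies g'(t*) = g(t*)/(T + t*).
g'(t) = 310·17/(t + 17)². Setting 310·17/(t+17)² = 310t/[(t+17)(68+t)] gives 17(68+t) = t(t+17), so t² = 17×68 = 1156.
t* = √1156 = 34 min.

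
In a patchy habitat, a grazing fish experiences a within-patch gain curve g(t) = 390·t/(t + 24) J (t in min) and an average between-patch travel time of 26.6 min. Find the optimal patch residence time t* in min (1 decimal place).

25.3 min

By the marginal value theorem, leave when the instantaneous gain rate g'(t) equals the habitat-wide average g(t)/(T + t).
g'(t) = 390·24/(t + 24)². Setting 390·24/(t+24)² = 390t/[(t+24)(26.6+t)] gives 24(26.6+t) = t(t+24), so t² = 24×26.6 = 638.4.
t* = √638.4 = 25.27 min.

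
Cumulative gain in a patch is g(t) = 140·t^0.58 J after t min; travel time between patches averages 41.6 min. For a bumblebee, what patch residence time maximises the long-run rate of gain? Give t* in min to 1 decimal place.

Optimal t* satisfies g'(t*) = g(t*)/(T + t*).
g'(t) = 0.58·140·t^-0.42. Setting 0.58·140·t^-0.42 = 140·t^0.58/(41.6+t) gives 0.58(41.6+t) = t, so 0.42·t = 0.58×41.6.
t* = 0.58×41.6/0.42 = 57.45 min.

57.4 min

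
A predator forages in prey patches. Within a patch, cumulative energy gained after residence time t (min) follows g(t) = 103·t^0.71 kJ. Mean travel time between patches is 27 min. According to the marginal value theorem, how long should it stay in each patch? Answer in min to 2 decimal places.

66.10 min

By the marginal value theorem, leave when the instantaneous gain rate g'(t) equals the habitat-wide average g(t)/(T + t).
g'(t) = 0.71·103·t^-0.29. Setting 0.71·103·t^-0.29 = 103·t^0.71/(27+t) gives 0.71(27+t) = t, so 0.29·t = 0.71×27.
t* = 0.71×27/0.29 = 66.1 min.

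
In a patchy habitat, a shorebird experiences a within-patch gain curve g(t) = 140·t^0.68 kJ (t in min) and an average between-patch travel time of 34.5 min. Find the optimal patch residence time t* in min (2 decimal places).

73.31 min

By the marginal value theorem, leave when the instantaneous gain rate g'(t) equals the habitat-wide average g(t)/(T + t).
g'(t) = 0.68·140·t^-0.32. Setting 0.68·140·t^-0.32 = 140·t^0.68/(34.5+t) gives 0.68(34.5+t) = t, so 0.32·t = 0.68×34.5.
t* = 0.68×34.5/0.32 = 73.31 min.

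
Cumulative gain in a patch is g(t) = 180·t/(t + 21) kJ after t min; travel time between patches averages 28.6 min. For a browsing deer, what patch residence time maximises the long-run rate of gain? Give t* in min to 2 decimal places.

By the marginal value theorem, leave when the instantaneous gain rate g'(t) equals the habitat-wide average g(t)/(T + t).
g'(t) = 180·21/(t + 21)². Setting 180·21/(t+21)² = 180t/[(t+21)(28.6+t)] gives 21(28.6+t) = t(t+21), so t² = 21×28.6 = 600.6.
t* = √600.6 = 24.51 min.

24.51 min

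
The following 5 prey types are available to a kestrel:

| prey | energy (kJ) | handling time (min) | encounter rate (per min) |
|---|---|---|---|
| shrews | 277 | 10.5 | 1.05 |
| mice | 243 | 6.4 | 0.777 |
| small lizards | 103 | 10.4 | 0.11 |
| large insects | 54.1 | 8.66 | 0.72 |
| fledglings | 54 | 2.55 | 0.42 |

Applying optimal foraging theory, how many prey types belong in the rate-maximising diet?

Profitabilities (E/h, kJ/min): mice 38, shrews 26.4, fledglings 21.2, small lizards 9.9, large insects 6.25. Add prey in this order while the next type's profitability exceeds the intake rate on those already taken.
Rate on top 1: 31.61. shrews: 26.4 < 31.61 → exclude; stop.
Optimal diet: mice — 1 of 5 types.

1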